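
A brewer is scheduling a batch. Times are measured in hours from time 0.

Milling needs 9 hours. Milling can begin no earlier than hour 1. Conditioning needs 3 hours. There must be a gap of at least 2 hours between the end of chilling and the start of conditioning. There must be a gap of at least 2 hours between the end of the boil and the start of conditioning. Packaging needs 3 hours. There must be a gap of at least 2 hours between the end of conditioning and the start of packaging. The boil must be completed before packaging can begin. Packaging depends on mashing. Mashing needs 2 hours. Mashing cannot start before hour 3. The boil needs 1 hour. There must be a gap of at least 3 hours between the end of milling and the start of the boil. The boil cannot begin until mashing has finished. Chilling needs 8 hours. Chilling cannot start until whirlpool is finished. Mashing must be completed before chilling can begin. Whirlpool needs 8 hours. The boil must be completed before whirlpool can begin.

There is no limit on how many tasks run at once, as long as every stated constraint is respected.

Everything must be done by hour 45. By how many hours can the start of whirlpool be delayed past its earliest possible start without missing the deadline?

5

Mashing cannot begin until its own release at hour 3. It runs from hour 3 to 3 + 2 = hour 5.
Milling cannot begin until its own release at hour 1. It runs from hour 1 to 1 + 9 = hour 10.
The boil needs all of milling (finishes hour 10, plus 3-hour gap → hour 13); mashing (finishes hour 5). That puts its earliest start at hour 13; it finishes at 13 + 1 = hour 14.
Whirlpool waits on the boil (finishes hour 14), so it starts at hour 14 and finishes at 14 + 8 = hour 22.

Working backward from the deadline:
Nothing follows packaging; the deadline of hour 45 is its only limit. It must start by 45 − 3 = hour 42.
Conditioning must finish before packaging (must start by hour 42, minus 2-hour gap → hour 40). With a 3-hour duration, conditioning must start by 40 − 3 = hour 37.
Since conditioning (must start by hour 37, minus 2-hour gap → hour 35) depends on it, chilling must finish by hour 35. Backing off its 8-hour duration gives a latest start of hour 27.
Whirlpool must finish before chilling (must start by hour 27). With an 8-hour duration, whirlpool must start by 27 − 8 = hour 19.
So whirlpool can start as early as hour 14 and as late as hour 19, giving 19 − 14 = 5 hours of slack.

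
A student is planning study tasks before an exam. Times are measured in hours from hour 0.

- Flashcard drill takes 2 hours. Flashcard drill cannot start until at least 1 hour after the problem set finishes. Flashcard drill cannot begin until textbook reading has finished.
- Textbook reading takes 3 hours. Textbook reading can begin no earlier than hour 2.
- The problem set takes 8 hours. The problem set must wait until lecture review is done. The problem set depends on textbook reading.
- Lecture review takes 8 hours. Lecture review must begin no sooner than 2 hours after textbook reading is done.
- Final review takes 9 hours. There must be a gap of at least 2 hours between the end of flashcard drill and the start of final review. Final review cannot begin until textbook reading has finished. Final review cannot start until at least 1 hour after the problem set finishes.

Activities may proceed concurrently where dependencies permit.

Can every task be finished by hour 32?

Textbook reading cannot begin until its own release at hour 2. It runs from hour 2 to 2 + 3 = hour 5.
After textbook reading (finishes hour 5, plus 2-hour gap → hour 7), lecture review can start at hour 7 and finishes at hour 15.
The problem set needs all of lecture review (finishes hour 15); textbook reading (finishes hour 5). That puts its earliest start at hour 15; it finishes at 15 + 8 = hour 23.
Flashcard drill has to wait for the problem set (finishes hour 23, plus 1-hour gap → hour 24); textbook reading (finishes hour 5). The latest of these is hour 24, so flashcard drill runs hour 24 to 24 + 2 = hour 26.
Final review needs all of flashcard drill (finishes hour 26, plus 2-hour gap → hour 28); textbook reading (finishes hour 5); the problem set (finishes hour 23, plus 1-hour gap → hour 24). That puts its earliest start at hour 28; it finishes at 28 + 9 = hour 37.
The earliest everything can be done is hour 37, which is after the deadline of 32, so it is not possible.

No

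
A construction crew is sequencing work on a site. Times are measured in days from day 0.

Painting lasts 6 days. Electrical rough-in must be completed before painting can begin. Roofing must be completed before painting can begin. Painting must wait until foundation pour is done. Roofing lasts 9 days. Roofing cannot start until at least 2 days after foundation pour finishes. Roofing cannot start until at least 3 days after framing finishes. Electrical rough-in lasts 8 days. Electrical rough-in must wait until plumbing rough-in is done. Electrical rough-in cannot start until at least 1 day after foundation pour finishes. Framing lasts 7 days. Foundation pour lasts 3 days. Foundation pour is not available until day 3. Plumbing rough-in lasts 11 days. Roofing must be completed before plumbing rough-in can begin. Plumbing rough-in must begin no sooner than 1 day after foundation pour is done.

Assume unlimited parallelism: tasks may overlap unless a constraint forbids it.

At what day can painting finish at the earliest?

Framing can start immediately at day 0; it finishes at day 7.
Foundation pour waits on its own release at day 3, so it starts at day 3 and finishes at 3 + 3 = day 6.
For roofing: foundation pour (finishes day 6, plus 2-day gap → day 8); framing (finishes day 7, plus 3-day gap → day 10). Taking the maximum gives a start of day 10, and it finishes at 10 + 9 = day 19.
For plumbing rough-in: roofing (finishes day 19); foundation pour (finishes day 6, plus 1-day gap → day 7). Taking the maximum gives a start of day 19, and it finishes at 19 + 11 = day 30.
Electrical rough-in cannot start until plumbing rough-in (finishes day 30); foundation pour (finishes day 6, plus 1-day gap → day 7). The controlling bound is day 30, so electrical rough-in finishes at 30 + 8 = day 38.
Painting needs all of electrical rough-in (finishes day 38); roofing (finishes day 19); foundation pour (finishes day 6). That puts its earliest start at day 38; it finishes at 38 + 6 = day 44.

44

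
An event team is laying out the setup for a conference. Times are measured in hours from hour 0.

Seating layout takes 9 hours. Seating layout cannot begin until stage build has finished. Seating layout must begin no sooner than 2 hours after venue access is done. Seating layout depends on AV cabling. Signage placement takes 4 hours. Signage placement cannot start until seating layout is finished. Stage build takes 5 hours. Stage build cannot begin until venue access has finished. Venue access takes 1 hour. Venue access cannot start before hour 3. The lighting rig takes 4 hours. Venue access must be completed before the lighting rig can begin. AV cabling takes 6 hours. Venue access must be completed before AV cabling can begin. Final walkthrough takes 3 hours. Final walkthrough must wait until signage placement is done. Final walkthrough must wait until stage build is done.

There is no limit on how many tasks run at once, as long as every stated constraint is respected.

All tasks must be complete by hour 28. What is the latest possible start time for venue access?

Nothing follows final walkthrough; the deadline of hour 28 is its only limit. It must start by 28 − 3 = hour 25.
Signage placement has to be done before final walkthrough (must start by hour 25). That means finishing by hour 25, i.e. starting by 25 − 4 = hour 21.
Since signage placement (must start by hour 21) depends on it, seating layout must finish by hour 21. Backing off its 9-hour duration gives a latest start of hour 12.
Stage build must finish in time for seating layout (must start by hour 12); final walkthrough (must start by hour 25). The tightest is hour 12, so stage build must start by 12 − 5 = hour 7.
To finish by hour 28, the lighting rig (duration 4) must start no later than hour 24.
AV cabling has to be done before seating layout (must start by hour 12). That means finishing by hour 12, i.e. starting by 12 − 6 = hour 6.
For venue access: stage build (must start by hour 7); the lighting rig (must start by hour 24); AV cabling (must start by hour 6); seating layout (must start by hour 12, minus 2-hour gap → hour 10). The most restrictive is hour 6; with a 1-hour duration, venue access must start by hour 5.

5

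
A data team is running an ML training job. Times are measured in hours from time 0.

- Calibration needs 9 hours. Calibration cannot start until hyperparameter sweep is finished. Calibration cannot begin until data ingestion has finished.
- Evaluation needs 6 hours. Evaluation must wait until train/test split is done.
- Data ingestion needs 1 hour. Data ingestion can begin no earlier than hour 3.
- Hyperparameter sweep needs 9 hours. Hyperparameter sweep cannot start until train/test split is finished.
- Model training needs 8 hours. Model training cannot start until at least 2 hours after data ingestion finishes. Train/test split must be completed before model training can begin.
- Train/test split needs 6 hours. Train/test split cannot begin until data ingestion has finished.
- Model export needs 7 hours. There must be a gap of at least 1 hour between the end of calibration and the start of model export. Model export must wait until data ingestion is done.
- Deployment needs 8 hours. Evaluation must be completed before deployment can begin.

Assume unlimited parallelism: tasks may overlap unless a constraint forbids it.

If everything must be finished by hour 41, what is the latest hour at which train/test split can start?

Nothing follows model export; the deadline of hour 41 is its only limit. It must start by 41 − 7 = hour 34.
Since model export (must start by hour 34, minus 1-hour gap → hour 33) depends on it, calibration must finish by hour 33. Backing off its 9-hour duration gives a latest start of hour 24.
Hyperparameter sweep must finish before calibration (must start by hour 24). With a 9-hour duration, hyperparameter sweep must start by 24 − 9 = hour 15.
Nothing follows model training; the deadline of hour 41 is its only limit. It must start by 41 − 8 = hour 33.
Deployment has no dependents, so it just needs to finish by hour 41. Starting by 41 − 8 = hour 33 achieves that.
Evaluation must finish before deployment (must start by hour 33). With a 6-hour duration, evaluation must start by 33 − 6 = hour 27.
Train/test split must finish in time for hyperparameter sweep (must start by hour 15); model training (must start by hour 33); evaluation (must start by hour 27). The tightest is hour 15, so train/test split must start by 15 − 6 = hour 9.

9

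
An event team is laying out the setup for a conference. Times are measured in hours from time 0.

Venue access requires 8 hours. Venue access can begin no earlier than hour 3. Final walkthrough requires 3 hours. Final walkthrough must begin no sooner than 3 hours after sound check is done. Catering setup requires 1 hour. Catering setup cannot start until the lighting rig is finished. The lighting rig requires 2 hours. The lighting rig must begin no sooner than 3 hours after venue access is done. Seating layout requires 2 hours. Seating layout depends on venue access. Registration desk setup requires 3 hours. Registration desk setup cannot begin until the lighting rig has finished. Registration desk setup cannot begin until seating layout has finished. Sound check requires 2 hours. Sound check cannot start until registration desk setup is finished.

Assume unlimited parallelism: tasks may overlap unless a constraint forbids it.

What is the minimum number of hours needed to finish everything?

27

Venue access waits on its own release at hour 3, so it starts at hour 3 and finishes at 3 + 8 = hour 11.
After venue access (finishes hour 11), seating layout can start at hour 11 and finishes at hour 13.
The lighting rig waits on venue access (finishes hour 11, plus 3-hour gap → hour 14), so it starts at hour 14 and finishes at 14 + 2 = hour 16.
Catering setup waits on the lighting rig (finishes hour 16), so it starts at hour 16 and finishes at 16 + 1 = hour 17.
For registration desk setup: the lighting rig (finishes hour 16); seating layout (finishes hour 13). Taking the maximum gives a start of hour 16, and it finishes at 16 + 3 = hour 19.
Sound check cannot begin until registration desk setup (finishes hour 19). It runs from hour 19 to 19 + 2 = hour 21.
Final walkthrough cannot begin until sound check (finishes hour 21, plus 3-hour gap → hour 24). It runs from hour 24 to 24 + 3 = hour 27.
All tasks are finished once the last one completes. Finish times: Venue access at 11, The lighting rig at 16, Seating layout at 13, Registration desk setup at 19, Catering setup at 17, Sound check at 21, Final walkthrough at 27. The latest is hour 27.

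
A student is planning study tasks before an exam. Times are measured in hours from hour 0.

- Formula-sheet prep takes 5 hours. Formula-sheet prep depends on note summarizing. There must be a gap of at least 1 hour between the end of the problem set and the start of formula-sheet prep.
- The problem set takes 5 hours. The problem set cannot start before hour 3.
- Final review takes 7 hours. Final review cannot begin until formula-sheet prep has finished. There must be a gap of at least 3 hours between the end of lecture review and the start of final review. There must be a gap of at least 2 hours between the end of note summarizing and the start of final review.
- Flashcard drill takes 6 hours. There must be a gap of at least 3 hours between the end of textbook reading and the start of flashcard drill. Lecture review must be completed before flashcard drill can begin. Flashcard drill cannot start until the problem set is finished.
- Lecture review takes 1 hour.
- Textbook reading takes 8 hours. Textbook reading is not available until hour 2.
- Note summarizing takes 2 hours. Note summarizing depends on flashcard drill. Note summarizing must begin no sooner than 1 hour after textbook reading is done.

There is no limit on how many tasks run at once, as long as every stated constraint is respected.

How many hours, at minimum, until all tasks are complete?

The problem set cannot begin until its own release at hour 3. It runs from hour 3 to 3 + 5 = hour 8.
Nothing blocks lecture review, so it runs from hour 0 to hour 1.
After its own release at hour 2, textbook reading can start at hour 2 and finishes at hour 10.
Flashcard drill cannot start until textbook reading (finishes hour 10, plus 3-hour gap → hour 13); lecture review (finishes hour 1); the problem set (finishes hour 8). The controlling bound is hour 13, so flashcard drill finishes at 13 + 6 = hour 19.
For note summarizing: flashcard drill (finishes hour 19); textbook reading (finishes hour 10, plus 1-hour gap → hour 11). Taking the maximum gives a start of hour 19, and it finishes at 19 + 2 = hour 21.
Formula-sheet prep has to wait for note summarizing (finishes hour 21); the problem set (finishes hour 8, plus 1-hour gap → hour 9). The latest of these is hour 21, so formula-sheet prep runs hour 21 to 21 + 5 = hour 26.
For final review: formula-sheet prep (finishes hour 26); lecture review (finishes hour 1, plus 3-hour gap → hour 4); note summarizing (finishes hour 21, plus 2-hour gap → hour 23). Taking the maximum gives a start of hour 26, and it finishes at 26 + 7 = hour 33.
All tasks are finished once the last one completes. Finish times: Textbook reading at 10, Lecture review at 1, The problem set at 8, Flashcard drill at 19, Note summarizing at 21, Formula-sheet prep at 26, Final review at 33. The latest is hour 33.

33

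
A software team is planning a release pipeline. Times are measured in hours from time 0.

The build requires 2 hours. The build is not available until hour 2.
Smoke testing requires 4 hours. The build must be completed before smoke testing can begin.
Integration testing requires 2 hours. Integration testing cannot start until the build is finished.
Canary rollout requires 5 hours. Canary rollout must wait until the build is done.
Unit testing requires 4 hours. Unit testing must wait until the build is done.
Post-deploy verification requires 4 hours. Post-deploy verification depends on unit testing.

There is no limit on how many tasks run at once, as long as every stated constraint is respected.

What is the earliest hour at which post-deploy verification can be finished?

12

The build cannot begin until its own release at hour 2. It runs from hour 2 to 2 + 2 = hour 4.
Unit testing cannot begin until the build (finishes hour 4). It runs from hour 4 to 4 + 4 = hour 8.
After unit testing (finishes hour 8), post-deploy verification can start at hour 8 and finishes at hour 12.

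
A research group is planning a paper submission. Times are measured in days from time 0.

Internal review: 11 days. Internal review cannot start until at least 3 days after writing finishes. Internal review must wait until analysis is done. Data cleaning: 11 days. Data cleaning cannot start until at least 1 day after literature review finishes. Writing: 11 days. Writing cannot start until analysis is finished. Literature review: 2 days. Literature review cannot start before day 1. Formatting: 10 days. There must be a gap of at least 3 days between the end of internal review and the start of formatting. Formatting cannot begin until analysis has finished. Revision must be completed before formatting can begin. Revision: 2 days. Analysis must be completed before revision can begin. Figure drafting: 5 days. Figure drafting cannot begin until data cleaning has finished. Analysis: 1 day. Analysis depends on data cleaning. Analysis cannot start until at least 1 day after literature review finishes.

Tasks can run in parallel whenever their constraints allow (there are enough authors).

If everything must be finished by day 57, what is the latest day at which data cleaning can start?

7

To finish by day 57, formatting (duration 10) must start no later than day 47.
Internal review has to be done before formatting (must start by day 47, minus 3-day gap → day 44). That means finishing by day 44, i.e. starting by 44 − 11 = day 33.
Writing must finish before internal review (must start by day 33, minus 3-day gap → day 30). With an 11-day duration, writing must start by 30 − 11 = day 19.
Revision feeds into formatting (must start by day 47); so revision must finish by day 47 and therefore start by day 45.
Analysis has several dependents: writing (must start by day 19); internal review (must start by day 33); revision (must start by day 45); formatting (must start by day 47). The earliest of those limits is day 19, so analysis must start by 19 − 1 = day 18.
Figure drafting has no dependents, so it just needs to finish by day 57. Starting by 57 − 5 = day 52 achieves that.
Data cleaning has several dependents: analysis (must start by day 18); figure drafting (must start by day 52). The earliest of those limits is day 18, so data cleaning must start by 18 − 11 = day 7.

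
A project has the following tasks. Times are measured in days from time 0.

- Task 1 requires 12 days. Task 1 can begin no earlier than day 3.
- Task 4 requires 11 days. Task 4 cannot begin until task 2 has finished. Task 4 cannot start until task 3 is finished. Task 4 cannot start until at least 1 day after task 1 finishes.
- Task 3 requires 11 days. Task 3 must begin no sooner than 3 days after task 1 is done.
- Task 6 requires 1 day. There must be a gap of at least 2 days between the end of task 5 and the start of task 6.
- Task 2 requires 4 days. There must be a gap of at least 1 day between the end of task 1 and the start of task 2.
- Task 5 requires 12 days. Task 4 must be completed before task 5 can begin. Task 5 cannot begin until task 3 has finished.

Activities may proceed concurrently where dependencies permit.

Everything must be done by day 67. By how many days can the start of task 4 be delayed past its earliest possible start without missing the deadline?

Task 1 waits on its own release at day 3, so it starts at day 3 and finishes at 3 + 12 = day 15.
After task 1 (finishes day 15, plus 3-day gap → day 18), task 3 can start at day 18 and finishes at day 29.
Task 2 waits on task 1 (finishes day 15, plus 1-day gap → day 16), so it starts at day 16 and finishes at 16 + 4 = day 20.
Task 4 needs all of task 2 (finishes day 20); task 3 (finishes day 29); task 1 (finishes day 15, plus 1-day gap → day 16). That puts its earliest start at day 29; it finishes at 29 + 11 = day 40.

Working backward from the deadline:
Task 6 has no dependents, so it just needs to finish by day 67. Starting by 67 − 1 = day 66 achieves that.
Task 5 has to be done before task 6 (must start by day 66, minus 2-day gap → day 64). That means finishing by day 64, i.e. starting by 64 − 12 = day 52.
Task 4 has to be done before task 5 (must start by day 52). That means finishing by day 52, i.e. starting by 52 − 11 = day 41.
So task 4 can start as early as day 29 and as late as day 41, giving 41 − 29 = 12 days of slack.

12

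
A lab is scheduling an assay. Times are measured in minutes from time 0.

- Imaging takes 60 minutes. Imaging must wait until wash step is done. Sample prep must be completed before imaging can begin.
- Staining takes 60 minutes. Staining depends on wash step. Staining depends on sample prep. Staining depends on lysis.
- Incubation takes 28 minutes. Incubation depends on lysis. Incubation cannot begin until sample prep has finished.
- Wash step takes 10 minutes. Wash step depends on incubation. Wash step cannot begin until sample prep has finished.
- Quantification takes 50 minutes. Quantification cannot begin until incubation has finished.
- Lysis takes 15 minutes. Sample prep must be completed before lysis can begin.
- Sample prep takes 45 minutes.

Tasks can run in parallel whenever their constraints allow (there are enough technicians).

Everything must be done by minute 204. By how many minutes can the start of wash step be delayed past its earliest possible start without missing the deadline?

Sample prep has no prerequisites, so it starts at minute 0 and finishes at minute 45.
Lysis waits on sample prep (finishes minute 45), so it starts at minute 45 and finishes at 45 + 15 = minute 60.
Incubation needs all of lysis (finishes minute 60); sample prep (finishes minute 45). That puts its earliest start at minute 60; it finishes at 60 + 28 = minute 88.
Wash step needs all of incubation (finishes minute 88); sample prep (finishes minute 45). That puts its earliest start at minute 88; it finishes at 88 + 10 = minute 98.

Working backward from the deadline:
To finish by minute 204, staining (duration 60) must start no later than minute 144.
To finish by minute 204, imaging (duration 60) must start no later than minute 144.
Wash step must finish in time for staining (must start by minute 144); imaging (must start by minute 144). The tightest is minute 144, so wash step must start by 144 − 10 = minute 134.
So wash step can start as early as minute 88 and as late as minute 134, giving 134 − 88 = 46 minutes of slack.

46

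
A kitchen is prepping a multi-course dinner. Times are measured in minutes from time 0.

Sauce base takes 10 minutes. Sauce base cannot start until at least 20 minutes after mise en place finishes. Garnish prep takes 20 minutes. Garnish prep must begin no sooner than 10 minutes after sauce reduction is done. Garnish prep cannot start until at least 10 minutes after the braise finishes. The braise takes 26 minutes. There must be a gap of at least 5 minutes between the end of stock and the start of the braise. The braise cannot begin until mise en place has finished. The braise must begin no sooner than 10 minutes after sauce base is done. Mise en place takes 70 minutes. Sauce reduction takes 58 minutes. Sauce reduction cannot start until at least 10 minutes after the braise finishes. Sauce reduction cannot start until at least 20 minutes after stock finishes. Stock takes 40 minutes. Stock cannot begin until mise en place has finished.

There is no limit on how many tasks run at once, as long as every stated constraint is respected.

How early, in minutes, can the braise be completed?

141

Mise en place has no prerequisites, so it starts at minute 0 and finishes at minute 70.
After mise en place (finishes minute 70, plus 20-minute gap → minute 90), sauce base can start at minute 90 and finishes at minute 100.
Stock waits on mise en place (finishes minute 70), so it starts at minute 70 and finishes at 70 + 40 = minute 110.
The braise needs all of stock (finishes minute 110, plus 5-minute gap → minute 115); mise en place (finishes minute 70); sauce base (finishes minute 100, plus 10-minute gap → minute 110). That puts its earliest start at minute 115; it finishes at 115 + 26 = minute 141.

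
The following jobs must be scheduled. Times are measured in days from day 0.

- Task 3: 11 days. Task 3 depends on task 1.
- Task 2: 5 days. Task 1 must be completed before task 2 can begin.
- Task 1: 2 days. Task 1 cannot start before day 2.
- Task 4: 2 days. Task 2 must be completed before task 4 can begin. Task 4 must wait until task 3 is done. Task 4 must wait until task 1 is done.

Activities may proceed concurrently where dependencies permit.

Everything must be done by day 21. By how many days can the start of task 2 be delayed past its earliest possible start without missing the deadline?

Task 1 cannot begin until its own release at day 2. It runs from day 2 to 2 + 2 = day 4.
After task 1 (finishes day 4), task 2 can start at day 4 and finishes at day 9.

Working backward from the deadline:
To finish by day 21, task 4 (duration 2) must start no later than day 19.
Task 2 has to be done before task 4 (must start by day 19). That means finishing by day 19, i.e. starting by 19 − 5 = day 14.
So task 2 can start as early as day 4 and as late as day 14, giving 14 − 4 = 10 days of slack.

10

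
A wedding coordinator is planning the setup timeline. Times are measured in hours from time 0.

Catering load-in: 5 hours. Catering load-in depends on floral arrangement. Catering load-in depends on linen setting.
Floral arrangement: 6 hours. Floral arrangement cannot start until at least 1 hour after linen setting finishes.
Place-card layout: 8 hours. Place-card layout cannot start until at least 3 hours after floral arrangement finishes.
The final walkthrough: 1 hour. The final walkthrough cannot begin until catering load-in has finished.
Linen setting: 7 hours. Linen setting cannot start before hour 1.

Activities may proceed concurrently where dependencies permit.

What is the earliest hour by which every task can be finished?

After its own release at hour 1, linen setting can start at hour 1 and finishes at hour 8.
Floral arrangement cannot begin until linen setting (finishes hour 8, plus 1-hour gap → hour 9). It runs from hour 9 to 9 + 6 = hour 15.
Place-card layout cannot begin until floral arrangement (finishes hour 15, plus 3-hour gap → hour 18). It runs from hour 18 to 18 + 8 = hour 26.
Catering load-in needs all of floral arrangement (finishes hour 15); linen setting (finishes hour 8). That puts its earliest start at hour 15; it finishes at 15 + 5 = hour 20.
After catering load-in (finishes hour 20), the final walkthrough can start at hour 20 and finishes at hour 21.
All tasks are finished once the last one completes. Finish times: Linen setting at 8, Floral arrangement at 15, Catering load-in at 20, Place-card layout at 26, The final walkthrough at 21. The latest is hour 26.

26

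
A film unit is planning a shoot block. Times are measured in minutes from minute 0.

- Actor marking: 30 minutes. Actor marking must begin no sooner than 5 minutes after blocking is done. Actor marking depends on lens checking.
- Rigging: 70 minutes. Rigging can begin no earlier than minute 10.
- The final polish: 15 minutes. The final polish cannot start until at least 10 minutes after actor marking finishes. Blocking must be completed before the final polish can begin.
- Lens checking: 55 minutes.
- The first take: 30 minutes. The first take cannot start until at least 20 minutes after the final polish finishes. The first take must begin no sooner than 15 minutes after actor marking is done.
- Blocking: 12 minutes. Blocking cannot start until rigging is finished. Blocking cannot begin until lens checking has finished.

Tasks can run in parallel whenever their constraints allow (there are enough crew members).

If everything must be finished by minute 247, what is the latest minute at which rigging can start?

The first take must finish by minute 247; it takes 30 minutes, so it must start by 247 − 30 = minute 217.
Since the first take (must start by minute 217, minus 20-minute gap → minute 197) depends on it, the final polish must finish by minute 197. Backing off its 15-minute duration gives a latest start of minute 182.
Actor marking feeds the final polish (must start by minute 182, minus 10-minute gap → minute 172); the first take (must start by minute 217, minus 15-minute gap → minute 202). Taking the minimum, actor marking must finish by minute 172 and start by 172 − 30 = minute 142.
Blocking has several dependents: actor marking (must start by minute 142, minus 5-minute gap → minute 137); the final polish (must start by minute 182). The earliest of those limits is minute 137, so blocking must start by 137 − 12 = minute 125.
Rigging has to be done before blocking (must start by minute 125). That means finishing by minute 125, i.e. starting by 125 − 70 = minute 55.

55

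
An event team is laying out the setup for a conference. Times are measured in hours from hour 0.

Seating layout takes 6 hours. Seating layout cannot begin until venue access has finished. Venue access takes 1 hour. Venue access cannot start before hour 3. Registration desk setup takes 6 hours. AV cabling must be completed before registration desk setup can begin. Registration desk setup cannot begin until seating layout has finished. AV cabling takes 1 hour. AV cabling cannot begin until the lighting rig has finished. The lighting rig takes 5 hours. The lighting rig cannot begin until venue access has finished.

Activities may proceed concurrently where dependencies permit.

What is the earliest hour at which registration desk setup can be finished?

Venue access cannot begin until its own release at hour 3. It runs from hour 3 to 3 + 1 = hour 4.
Seating layout cannot begin until venue access (finishes hour 4). It runs from hour 4 to 4 + 6 = hour 10.
The lighting rig waits on venue access (finishes hour 4), so it starts at hour 4 and finishes at 4 + 5 = hour 9.
AV cabling cannot begin until the lighting rig (finishes hour 9). It runs from hour 9 to 9 + 1 = hour 10.
Registration desk setup has to wait for AV cabling (finishes hour 10); seating layout (finishes hour 10). The latest of these is hour 10, so registration desk setup runs hour 10 to 10 + 6 = hour 16.

16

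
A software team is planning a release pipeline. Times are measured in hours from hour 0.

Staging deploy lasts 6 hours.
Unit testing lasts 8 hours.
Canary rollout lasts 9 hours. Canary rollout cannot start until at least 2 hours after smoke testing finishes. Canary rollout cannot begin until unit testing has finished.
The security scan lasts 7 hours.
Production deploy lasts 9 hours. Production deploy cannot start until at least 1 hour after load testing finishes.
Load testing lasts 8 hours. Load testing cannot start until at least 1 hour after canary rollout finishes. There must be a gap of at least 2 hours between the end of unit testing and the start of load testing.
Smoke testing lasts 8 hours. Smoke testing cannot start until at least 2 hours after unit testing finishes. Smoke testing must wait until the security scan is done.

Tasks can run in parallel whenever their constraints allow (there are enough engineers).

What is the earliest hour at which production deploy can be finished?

Nothing blocks the security scan, so it runs from hour 0 to hour 7.
Unit testing has no prerequisites, so it starts at hour 0 and finishes at hour 8.
For smoke testing: unit testing (finishes hour 8, plus 2-hour gap → hour 10); the security scan (finishes hour 7). Taking the maximum gives a start of hour 10, and it finishes at 10 + 8 = hour 18.
Canary rollout cannot start until smoke testing (finishes hour 18, plus 2-hour gap → hour 20); unit testing (finishes hour 8). The controlling bound is hour 20, so canary rollout finishes at 20 + 9 = hour 29.
Load testing cannot start until canary rollout (finishes hour 29, plus 1-hour gap → hour 30); unit testing (finishes hour 8, plus 2-hour gap → hour 10). The controlling bound is hour 30, so load testing finishes at 30 + 8 = hour 38.
Production deploy waits on load testing (finishes hour 38, plus 1-hour gap → hour 39), so it starts at hour 39 and finishes at 39 + 9 = hour 48.

48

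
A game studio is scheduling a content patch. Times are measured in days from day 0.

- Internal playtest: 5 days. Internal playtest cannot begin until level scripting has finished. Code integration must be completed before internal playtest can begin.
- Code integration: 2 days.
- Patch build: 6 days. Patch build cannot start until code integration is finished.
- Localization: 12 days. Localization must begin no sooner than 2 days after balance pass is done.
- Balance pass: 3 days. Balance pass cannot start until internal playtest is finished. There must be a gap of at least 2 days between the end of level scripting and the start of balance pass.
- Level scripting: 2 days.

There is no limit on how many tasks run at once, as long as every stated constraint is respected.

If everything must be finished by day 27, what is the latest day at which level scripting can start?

3

Localization must finish by day 27; it takes 12 days, so it must start by 27 − 12 = day 15.
Balance pass must finish before localization (must start by day 15, minus 2-day gap → day 13). With a 3-day duration, balance pass must start by 13 − 3 = day 10.
Internal playtest must finish before balance pass (must start by day 10). With a 5-day duration, internal playtest must start by 10 − 5 = day 5.
Level scripting has several dependents: internal playtest (must start by day 5); balance pass (must start by day 10, minus 2-day gap → day 8). The earliest of those limits is day 5, so level scripting must start by 5 − 2 = day 3.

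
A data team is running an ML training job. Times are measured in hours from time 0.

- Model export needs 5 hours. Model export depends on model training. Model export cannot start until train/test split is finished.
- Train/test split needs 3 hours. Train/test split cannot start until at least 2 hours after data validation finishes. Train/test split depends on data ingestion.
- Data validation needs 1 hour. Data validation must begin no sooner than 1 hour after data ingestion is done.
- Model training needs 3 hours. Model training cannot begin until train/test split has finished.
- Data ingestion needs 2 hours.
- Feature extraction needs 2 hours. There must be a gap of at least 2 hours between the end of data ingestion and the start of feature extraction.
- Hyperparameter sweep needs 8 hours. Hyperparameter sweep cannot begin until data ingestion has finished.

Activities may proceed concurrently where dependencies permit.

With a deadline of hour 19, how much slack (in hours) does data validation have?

2

Data ingestion can start immediately at hour 0; it finishes at hour 2.
Data validation cannot begin until data ingestion (finishes hour 2, plus 1-hour gap → hour 3). It runs from hour 3 to 3 + 1 = hour 4.

Working backward from the deadline:
Model export has no dependents, so it just needs to finish by hour 19. Starting by 19 − 5 = hour 14 achieves that.
Model training feeds into model export (must start by hour 14); so model training must finish by hour 14 and therefore start by hour 11.
Train/test split feeds model training (must start by hour 11); model export (must start by hour 14). Taking the minimum, train/test split must finish by hour 11 and start by 11 − 3 = hour 8.
Data validation must finish before train/test split (must start by hour 8, minus 2-hour gap → hour 6). With a 1-hour duration, data validation must start by 6 − 1 = hour 5.
So data validation can start as early as hour 3 and as late as hour 5, giving 5 − 3 = 2 hours of slack.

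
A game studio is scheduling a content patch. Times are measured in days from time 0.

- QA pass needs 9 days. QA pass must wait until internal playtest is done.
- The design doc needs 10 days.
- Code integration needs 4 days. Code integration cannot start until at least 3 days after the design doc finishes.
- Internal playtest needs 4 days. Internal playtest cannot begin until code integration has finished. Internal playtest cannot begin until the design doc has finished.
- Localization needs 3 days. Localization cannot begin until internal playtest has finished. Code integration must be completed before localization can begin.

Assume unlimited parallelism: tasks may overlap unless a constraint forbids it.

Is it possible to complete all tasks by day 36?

Nothing blocks the design doc, so it runs from day 0 to day 10.
After the design doc (finishes day 10, plus 3-day gap → day 13), code integration can start at day 13 and finishes at day 17.
Internal playtest cannot start until code integration (finishes day 17); the design doc (finishes day 10). The controlling bound is day 17, so internal playtest finishes at 17 + 4 = day 21.
QA pass waits on internal playtest (finishes day 21), so it starts at day 21 and finishes at 21 + 9 = day 30.
Localization cannot start until internal playtest (finishes day 21); code integration (finishes day 17). The controlling bound is day 21, so localization finishes at 21 + 3 = day 24.
Every task is finished by day 30, which is no later than the deadline of 36, so the schedule is feasible.

Yes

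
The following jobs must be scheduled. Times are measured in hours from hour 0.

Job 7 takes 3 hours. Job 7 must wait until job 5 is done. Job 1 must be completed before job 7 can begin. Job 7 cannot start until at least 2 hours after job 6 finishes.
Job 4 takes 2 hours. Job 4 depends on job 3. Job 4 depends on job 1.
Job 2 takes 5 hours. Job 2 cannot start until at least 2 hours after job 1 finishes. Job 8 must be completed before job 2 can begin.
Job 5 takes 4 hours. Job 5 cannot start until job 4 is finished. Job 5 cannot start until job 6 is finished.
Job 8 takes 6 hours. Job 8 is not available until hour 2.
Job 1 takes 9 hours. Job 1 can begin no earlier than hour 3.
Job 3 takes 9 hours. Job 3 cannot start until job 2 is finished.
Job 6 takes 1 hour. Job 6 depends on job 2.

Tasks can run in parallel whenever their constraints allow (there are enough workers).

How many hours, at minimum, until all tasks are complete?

Job 8 cannot begin until its own release at hour 2. It runs from hour 2 to 2 + 6 = hour 8.
After its own release at hour 3, job 1 can start at hour 3 and finishes at hour 12.
Job 2 cannot start until job 1 (finishes hour 12, plus 2-hour gap → hour 14); job 8 (finishes hour 8). The controlling bound is hour 14, so job 2 finishes at 14 + 5 = hour 19.
Job 6 waits on job 2 (finishes hour 19), so it starts at hour 19 and finishes at 19 + 1 = hour 20.
Job 3 waits on job 2 (finishes hour 19), so it starts at hour 19 and finishes at 19 + 9 = hour 28.
For job 4: job 3 (finishes hour 28); job 1 (finishes hour 12). Taking the maximum gives a start of hour 28, and it finishes at 28 + 2 = hour 30.
Job 5 cannot start until job 4 (finishes hour 30); job 6 (finishes hour 20). The controlling bound is hour 30, so job 5 finishes at 30 + 4 = hour 34.
Job 7 needs all of job 5 (finishes hour 34); job 1 (finishes hour 12); job 6 (finishes hour 20, plus 2-hour gap → hour 22). That puts its earliest start at hour 34; it finishes at 34 + 3 = hour 37.
All tasks are finished once the last one completes. Finish times: Job 1 at 12, Job 2 at 19, Job 3 at 28, Job 4 at 30, Job 5 at 34, Job 6 at 20, Job 7 at 37, Job 8 at 8. The latest is hour 37.

37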